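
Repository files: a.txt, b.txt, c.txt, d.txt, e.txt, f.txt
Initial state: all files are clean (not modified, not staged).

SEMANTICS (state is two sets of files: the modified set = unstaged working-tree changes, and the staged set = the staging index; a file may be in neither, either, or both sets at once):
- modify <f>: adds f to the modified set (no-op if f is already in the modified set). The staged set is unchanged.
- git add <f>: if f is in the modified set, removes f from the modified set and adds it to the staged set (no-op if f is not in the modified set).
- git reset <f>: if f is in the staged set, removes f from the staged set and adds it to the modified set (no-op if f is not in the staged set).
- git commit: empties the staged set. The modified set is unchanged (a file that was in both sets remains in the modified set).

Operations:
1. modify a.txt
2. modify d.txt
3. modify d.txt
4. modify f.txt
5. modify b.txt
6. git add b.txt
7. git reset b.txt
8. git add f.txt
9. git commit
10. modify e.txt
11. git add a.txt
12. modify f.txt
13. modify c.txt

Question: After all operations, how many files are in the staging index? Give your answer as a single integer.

Answer: 1

Derivation:
After op 1 (modify a.txt): modified={a.txt} staged={none}
After op 2 (modify d.txt): modified={a.txt, d.txt} staged={none}
After op 3 (modify d.txt): modified={a.txt, d.txt} staged={none}
After op 4 (modify f.txt): modified={a.txt, d.txt, f.txt} staged={none}
After op 5 (modify b.txt): modified={a.txt, b.txt, d.txt, f.txt} staged={none}
After op 6 (git add b.txt): modified={a.txt, d.txt, f.txt} staged={b.txt}
After op 7 (git reset b.txt): modified={a.txt, b.txt, d.txt, f.txt} staged={none}
After op 8 (git add f.txt): modified={a.txt, b.txt, d.txt} staged={f.txt}
After op 9 (git commit): modified={a.txt, b.txt, d.txt} staged={none}
After op 10 (modify e.txt): modified={a.txt, b.txt, d.txt, e.txt} staged={none}
After op 11 (git add a.txt): modified={b.txt, d.txt, e.txt} staged={a.txt}
After op 12 (modify f.txt): modified={b.txt, d.txt, e.txt, f.txt} staged={a.txt}
After op 13 (modify c.txt): modified={b.txt, c.txt, d.txt, e.txt, f.txt} staged={a.txt}
Final staged set: {a.txt} -> count=1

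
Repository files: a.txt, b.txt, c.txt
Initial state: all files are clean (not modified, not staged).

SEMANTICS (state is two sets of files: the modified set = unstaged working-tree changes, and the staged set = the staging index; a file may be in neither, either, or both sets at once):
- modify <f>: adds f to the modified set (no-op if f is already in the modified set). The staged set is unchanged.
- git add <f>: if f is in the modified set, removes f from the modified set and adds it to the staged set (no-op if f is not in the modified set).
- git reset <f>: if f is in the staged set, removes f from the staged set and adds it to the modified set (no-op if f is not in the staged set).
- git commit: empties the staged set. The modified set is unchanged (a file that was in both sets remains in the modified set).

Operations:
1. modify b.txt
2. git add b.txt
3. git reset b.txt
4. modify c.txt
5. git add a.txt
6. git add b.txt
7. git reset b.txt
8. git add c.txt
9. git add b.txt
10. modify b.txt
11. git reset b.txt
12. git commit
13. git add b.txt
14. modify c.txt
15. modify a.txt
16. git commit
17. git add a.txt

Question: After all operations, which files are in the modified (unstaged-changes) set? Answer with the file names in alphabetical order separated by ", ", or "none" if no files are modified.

Answer: c.txt

Derivation:
After op 1 (modify b.txt): modified={b.txt} staged={none}
After op 2 (git add b.txt): modified={none} staged={b.txt}
After op 3 (git reset b.txt): modified={b.txt} staged={none}
After op 4 (modify c.txt): modified={b.txt, c.txt} staged={none}
After op 5 (git add a.txt): modified={b.txt, c.txt} staged={none}
After op 6 (git add b.txt): modified={c.txt} staged={b.txt}
After op 7 (git reset b.txt): modified={b.txt, c.txt} staged={none}
After op 8 (git add c.txt): modified={b.txt} staged={c.txt}
After op 9 (git add b.txt): modified={none} staged={b.txt, c.txt}
After op 10 (modify b.txt): modified={b.txt} staged={b.txt, c.txt}
After op 11 (git reset b.txt): modified={b.txt} staged={c.txt}
After op 12 (git commit): modified={b.txt} staged={none}
After op 13 (git add b.txt): modified={none} staged={b.txt}
After op 14 (modify c.txt): modified={c.txt} staged={b.txt}
After op 15 (modify a.txt): modified={a.txt, c.txt} staged={b.txt}
After op 16 (git commit): modified={a.txt, c.txt} staged={none}
After op 17 (git add a.txt): modified={c.txt} staged={a.txt}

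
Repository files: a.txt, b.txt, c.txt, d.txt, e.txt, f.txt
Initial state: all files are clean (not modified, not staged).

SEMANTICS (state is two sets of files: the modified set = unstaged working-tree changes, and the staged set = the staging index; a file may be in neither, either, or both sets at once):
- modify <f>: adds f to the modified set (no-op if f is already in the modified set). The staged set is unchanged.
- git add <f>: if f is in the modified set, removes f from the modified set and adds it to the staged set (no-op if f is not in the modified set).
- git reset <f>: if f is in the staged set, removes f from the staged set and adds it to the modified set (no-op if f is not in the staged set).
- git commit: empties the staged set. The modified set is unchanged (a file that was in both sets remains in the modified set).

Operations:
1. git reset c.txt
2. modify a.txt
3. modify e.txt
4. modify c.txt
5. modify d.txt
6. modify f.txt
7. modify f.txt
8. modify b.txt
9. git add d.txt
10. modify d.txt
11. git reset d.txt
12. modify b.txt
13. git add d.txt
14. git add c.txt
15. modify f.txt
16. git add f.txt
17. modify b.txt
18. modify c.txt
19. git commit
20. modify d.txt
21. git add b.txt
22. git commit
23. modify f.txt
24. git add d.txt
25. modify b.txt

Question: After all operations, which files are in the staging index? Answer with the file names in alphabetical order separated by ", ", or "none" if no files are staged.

After op 1 (git reset c.txt): modified={none} staged={none}
After op 2 (modify a.txt): modified={a.txt} staged={none}
After op 3 (modify e.txt): modified={a.txt, e.txt} staged={none}
After op 4 (modify c.txt): modified={a.txt, c.txt, e.txt} staged={none}
After op 5 (modify d.txt): modified={a.txt, c.txt, d.txt, e.txt} staged={none}
After op 6 (modify f.txt): modified={a.txt, c.txt, d.txt, e.txt, f.txt} staged={none}
After op 7 (modify f.txt): modified={a.txt, c.txt, d.txt, e.txt, f.txt} staged={none}
After op 8 (modify b.txt): modified={a.txt, b.txt, c.txt, d.txt, e.txt, f.txt} staged={none}
After op 9 (git add d.txt): modified={a.txt, b.txt, c.txt, e.txt, f.txt} staged={d.txt}
After op 10 (modify d.txt): modified={a.txt, b.txt, c.txt, d.txt, e.txt, f.txt} staged={d.txt}
After op 11 (git reset d.txt): modified={a.txt, b.txt, c.txt, d.txt, e.txt, f.txt} staged={none}
After op 12 (modify b.txt): modified={a.txt, b.txt, c.txt, d.txt, e.txt, f.txt} staged={none}
After op 13 (git add d.txt): modified={a.txt, b.txt, c.txt, e.txt, f.txt} staged={d.txt}
After op 14 (git add c.txt): modified={a.txt, b.txt, e.txt, f.txt} staged={c.txt, d.txt}
After op 15 (modify f.txt): modified={a.txt, b.txt, e.txt, f.txt} staged={c.txt, d.txt}
After op 16 (git add f.txt): modified={a.txt, b.txt, e.txt} staged={c.txt, d.txt, f.txt}
After op 17 (modify b.txt): modified={a.txt, b.txt, e.txt} staged={c.txt, d.txt, f.txt}
After op 18 (modify c.txt): modified={a.txt, b.txt, c.txt, e.txt} staged={c.txt, d.txt, f.txt}
After op 19 (git commit): modified={a.txt, b.txt, c.txt, e.txt} staged={none}
After op 20 (modify d.txt): modified={a.txt, b.txt, c.txt, d.txt, e.txt} staged={none}
After op 21 (git add b.txt): modified={a.txt, c.txt, d.txt, e.txt} staged={b.txt}
After op 22 (git commit): modified={a.txt, c.txt, d.txt, e.txt} staged={none}
After op 23 (modify f.txt): modified={a.txt, c.txt, d.txt, e.txt, f.txt} staged={none}
After op 24 (git add d.txt): modified={a.txt, c.txt, e.txt, f.txt} staged={d.txt}
After op 25 (modify b.txt): modified={a.txt, b.txt, c.txt, e.txt, f.txt} staged={d.txt}

Answer: d.txt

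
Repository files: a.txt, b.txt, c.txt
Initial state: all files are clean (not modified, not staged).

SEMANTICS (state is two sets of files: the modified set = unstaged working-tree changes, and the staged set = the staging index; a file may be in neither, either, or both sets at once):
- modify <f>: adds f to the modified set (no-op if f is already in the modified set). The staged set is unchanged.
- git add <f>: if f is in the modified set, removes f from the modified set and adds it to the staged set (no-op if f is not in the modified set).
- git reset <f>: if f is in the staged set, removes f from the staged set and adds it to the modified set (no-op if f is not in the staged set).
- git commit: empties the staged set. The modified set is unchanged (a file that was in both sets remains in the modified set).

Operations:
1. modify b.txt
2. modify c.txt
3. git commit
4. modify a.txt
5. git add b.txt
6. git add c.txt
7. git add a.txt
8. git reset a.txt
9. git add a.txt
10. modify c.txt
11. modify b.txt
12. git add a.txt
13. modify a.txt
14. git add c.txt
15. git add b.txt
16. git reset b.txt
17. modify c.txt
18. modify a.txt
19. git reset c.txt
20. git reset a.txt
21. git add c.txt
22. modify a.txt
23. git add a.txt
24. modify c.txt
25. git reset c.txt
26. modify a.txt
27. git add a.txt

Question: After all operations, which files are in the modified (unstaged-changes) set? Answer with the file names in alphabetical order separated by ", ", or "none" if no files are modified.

Answer: b.txt, c.txt

Derivation:
After op 1 (modify b.txt): modified={b.txt} staged={none}
After op 2 (modify c.txt): modified={b.txt, c.txt} staged={none}
After op 3 (git commit): modified={b.txt, c.txt} staged={none}
After op 4 (modify a.txt): modified={a.txt, b.txt, c.txt} staged={none}
After op 5 (git add b.txt): modified={a.txt, c.txt} staged={b.txt}
After op 6 (git add c.txt): modified={a.txt} staged={b.txt, c.txt}
After op 7 (git add a.txt): modified={none} staged={a.txt, b.txt, c.txt}
After op 8 (git reset a.txt): modified={a.txt} staged={b.txt, c.txt}
After op 9 (git add a.txt): modified={none} staged={a.txt, b.txt, c.txt}
After op 10 (modify c.txt): modified={c.txt} staged={a.txt, b.txt, c.txt}
After op 11 (modify b.txt): modified={b.txt, c.txt} staged={a.txt, b.txt, c.txt}
After op 12 (git add a.txt): modified={b.txt, c.txt} staged={a.txt, b.txt, c.txt}
After op 13 (modify a.txt): modified={a.txt, b.txt, c.txt} staged={a.txt, b.txt, c.txt}
After op 14 (git add c.txt): modified={a.txt, b.txt} staged={a.txt, b.txt, c.txt}
After op 15 (git add b.txt): modified={a.txt} staged={a.txt, b.txt, c.txt}
After op 16 (git reset b.txt): modified={a.txt, b.txt} staged={a.txt, c.txt}
After op 17 (modify c.txt): modified={a.txt, b.txt, c.txt} staged={a.txt, c.txt}
After op 18 (modify a.txt): modified={a.txt, b.txt, c.txt} staged={a.txt, c.txt}
After op 19 (git reset c.txt): modified={a.txt, b.txt, c.txt} staged={a.txt}
After op 20 (git reset a.txt): modified={a.txt, b.txt, c.txt} staged={none}
After op 21 (git add c.txt): modified={a.txt, b.txt} staged={c.txt}
After op 22 (modify a.txt): modified={a.txt, b.txt} staged={c.txt}
After op 23 (git add a.txt): modified={b.txt} staged={a.txt, c.txt}
After op 24 (modify c.txt): modified={b.txt, c.txt} staged={a.txt, c.txt}
After op 25 (git reset c.txt): modified={b.txt, c.txt} staged={a.txt}
After op 26 (modify a.txt): modified={a.txt, b.txt, c.txt} staged={a.txt}
After op 27 (git add a.txt): modified={b.txt, c.txt} staged={a.txt}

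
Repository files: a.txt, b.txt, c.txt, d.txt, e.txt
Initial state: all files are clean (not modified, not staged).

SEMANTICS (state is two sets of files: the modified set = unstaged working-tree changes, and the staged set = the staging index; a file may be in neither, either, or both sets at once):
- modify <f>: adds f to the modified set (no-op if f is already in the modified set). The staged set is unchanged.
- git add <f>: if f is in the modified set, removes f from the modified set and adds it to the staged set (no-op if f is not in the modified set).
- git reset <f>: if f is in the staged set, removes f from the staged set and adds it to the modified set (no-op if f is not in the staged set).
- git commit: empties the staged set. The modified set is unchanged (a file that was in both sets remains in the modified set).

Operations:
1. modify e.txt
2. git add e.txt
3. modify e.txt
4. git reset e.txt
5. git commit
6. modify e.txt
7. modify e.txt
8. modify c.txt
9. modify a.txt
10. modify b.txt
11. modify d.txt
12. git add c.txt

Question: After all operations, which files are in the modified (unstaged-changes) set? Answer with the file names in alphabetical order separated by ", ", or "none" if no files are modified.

Answer: a.txt, b.txt, d.txt, e.txt

Derivation:
After op 1 (modify e.txt): modified={e.txt} staged={none}
After op 2 (git add e.txt): modified={none} staged={e.txt}
After op 3 (modify e.txt): modified={e.txt} staged={e.txt}
After op 4 (git reset e.txt): modified={e.txt} staged={none}
After op 5 (git commit): modified={e.txt} staged={none}
After op 6 (modify e.txt): modified={e.txt} staged={none}
After op 7 (modify e.txt): modified={e.txt} staged={none}
After op 8 (modify c.txt): modified={c.txt, e.txt} staged={none}
After op 9 (modify a.txt): modified={a.txt, c.txt, e.txt} staged={none}
After op 10 (modify b.txt): modified={a.txt, b.txt, c.txt, e.txt} staged={none}
After op 11 (modify d.txt): modified={a.txt, b.txt, c.txt, d.txt, e.txt} staged={none}
After op 12 (git add c.txt): modified={a.txt, b.txt, d.txt, e.txt} staged={c.txt}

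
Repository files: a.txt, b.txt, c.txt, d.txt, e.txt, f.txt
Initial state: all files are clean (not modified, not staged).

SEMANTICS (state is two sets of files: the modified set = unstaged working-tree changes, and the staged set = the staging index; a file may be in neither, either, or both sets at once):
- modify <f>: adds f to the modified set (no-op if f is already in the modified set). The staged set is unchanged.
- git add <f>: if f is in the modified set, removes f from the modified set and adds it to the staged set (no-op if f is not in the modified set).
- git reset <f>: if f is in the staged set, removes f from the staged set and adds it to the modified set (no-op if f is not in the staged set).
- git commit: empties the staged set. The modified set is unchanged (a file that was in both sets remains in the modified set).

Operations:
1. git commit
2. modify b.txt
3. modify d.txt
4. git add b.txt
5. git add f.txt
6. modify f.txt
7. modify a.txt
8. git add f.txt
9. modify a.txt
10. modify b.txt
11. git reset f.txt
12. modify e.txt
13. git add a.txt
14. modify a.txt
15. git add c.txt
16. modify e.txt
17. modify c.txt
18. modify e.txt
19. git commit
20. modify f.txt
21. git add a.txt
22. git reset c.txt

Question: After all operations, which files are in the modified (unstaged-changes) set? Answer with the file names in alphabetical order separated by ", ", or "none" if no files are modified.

After op 1 (git commit): modified={none} staged={none}
After op 2 (modify b.txt): modified={b.txt} staged={none}
After op 3 (modify d.txt): modified={b.txt, d.txt} staged={none}
After op 4 (git add b.txt): modified={d.txt} staged={b.txt}
After op 5 (git add f.txt): modified={d.txt} staged={b.txt}
After op 6 (modify f.txt): modified={d.txt, f.txt} staged={b.txt}
After op 7 (modify a.txt): modified={a.txt, d.txt, f.txt} staged={b.txt}
After op 8 (git add f.txt): modified={a.txt, d.txt} staged={b.txt, f.txt}
After op 9 (modify a.txt): modified={a.txt, d.txt} staged={b.txt, f.txt}
After op 10 (modify b.txt): modified={a.txt, b.txt, d.txt} staged={b.txt, f.txt}
After op 11 (git reset f.txt): modified={a.txt, b.txt, d.txt, f.txt} staged={b.txt}
After op 12 (modify e.txt): modified={a.txt, b.txt, d.txt, e.txt, f.txt} staged={b.txt}
After op 13 (git add a.txt): modified={b.txt, d.txt, e.txt, f.txt} staged={a.txt, b.txt}
After op 14 (modify a.txt): modified={a.txt, b.txt, d.txt, e.txt, f.txt} staged={a.txt, b.txt}
After op 15 (git add c.txt): modified={a.txt, b.txt, d.txt, e.txt, f.txt} staged={a.txt, b.txt}
After op 16 (modify e.txt): modified={a.txt, b.txt, d.txt, e.txt, f.txt} staged={a.txt, b.txt}
After op 17 (modify c.txt): modified={a.txt, b.txt, c.txt, d.txt, e.txt, f.txt} staged={a.txt, b.txt}
After op 18 (modify e.txt): modified={a.txt, b.txt, c.txt, d.txt, e.txt, f.txt} staged={a.txt, b.txt}
After op 19 (git commit): modified={a.txt, b.txt, c.txt, d.txt, e.txt, f.txt} staged={none}
After op 20 (modify f.txt): modified={a.txt, b.txt, c.txt, d.txt, e.txt, f.txt} staged={none}
After op 21 (git add a.txt): modified={b.txt, c.txt, d.txt, e.txt, f.txt} staged={a.txt}
After op 22 (git reset c.txt): modified={b.txt, c.txt, d.txt, e.txt, f.txt} staged={a.txt}

Answer: b.txt, c.txt, d.txt, e.txt, f.txt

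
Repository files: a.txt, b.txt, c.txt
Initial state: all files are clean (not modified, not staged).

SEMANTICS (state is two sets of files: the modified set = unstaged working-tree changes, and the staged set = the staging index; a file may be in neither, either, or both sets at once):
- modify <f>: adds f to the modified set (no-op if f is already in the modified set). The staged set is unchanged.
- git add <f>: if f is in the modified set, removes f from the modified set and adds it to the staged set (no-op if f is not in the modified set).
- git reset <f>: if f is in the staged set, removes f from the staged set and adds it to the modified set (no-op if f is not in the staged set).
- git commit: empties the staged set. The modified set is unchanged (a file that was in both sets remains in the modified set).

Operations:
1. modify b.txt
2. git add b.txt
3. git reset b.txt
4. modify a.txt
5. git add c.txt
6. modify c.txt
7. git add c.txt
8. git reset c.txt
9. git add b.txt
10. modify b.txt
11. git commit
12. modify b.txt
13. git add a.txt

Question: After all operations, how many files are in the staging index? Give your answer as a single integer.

Answer: 1

Derivation:
After op 1 (modify b.txt): modified={b.txt} staged={none}
After op 2 (git add b.txt): modified={none} staged={b.txt}
After op 3 (git reset b.txt): modified={b.txt} staged={none}
After op 4 (modify a.txt): modified={a.txt, b.txt} staged={none}
After op 5 (git add c.txt): modified={a.txt, b.txt} staged={none}
After op 6 (modify c.txt): modified={a.txt, b.txt, c.txt} staged={none}
After op 7 (git add c.txt): modified={a.txt, b.txt} staged={c.txt}
After op 8 (git reset c.txt): modified={a.txt, b.txt, c.txt} staged={none}
After op 9 (git add b.txt): modified={a.txt, c.txt} staged={b.txt}
After op 10 (modify b.txt): modified={a.txt, b.txt, c.txt} staged={b.txt}
After op 11 (git commit): modified={a.txt, b.txt, c.txt} staged={none}
After op 12 (modify b.txt): modified={a.txt, b.txt, c.txt} staged={none}
After op 13 (git add a.txt): modified={b.txt, c.txt} staged={a.txt}
Final staged set: {a.txt} -> count=1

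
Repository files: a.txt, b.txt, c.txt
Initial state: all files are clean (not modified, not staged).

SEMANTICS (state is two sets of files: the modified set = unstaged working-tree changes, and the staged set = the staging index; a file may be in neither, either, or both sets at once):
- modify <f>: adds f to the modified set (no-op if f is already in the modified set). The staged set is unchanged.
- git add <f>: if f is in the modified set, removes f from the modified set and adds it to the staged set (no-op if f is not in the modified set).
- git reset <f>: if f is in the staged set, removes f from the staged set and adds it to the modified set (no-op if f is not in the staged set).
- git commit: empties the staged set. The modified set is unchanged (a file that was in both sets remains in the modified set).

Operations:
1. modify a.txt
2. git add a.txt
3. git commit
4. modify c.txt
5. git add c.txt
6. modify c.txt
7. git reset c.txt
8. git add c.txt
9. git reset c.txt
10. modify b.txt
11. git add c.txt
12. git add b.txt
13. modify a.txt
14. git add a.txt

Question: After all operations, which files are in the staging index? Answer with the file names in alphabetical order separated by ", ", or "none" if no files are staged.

After op 1 (modify a.txt): modified={a.txt} staged={none}
After op 2 (git add a.txt): modified={none} staged={a.txt}
After op 3 (git commit): modified={none} staged={none}
After op 4 (modify c.txt): modified={c.txt} staged={none}
After op 5 (git add c.txt): modified={none} staged={c.txt}
After op 6 (modify c.txt): modified={c.txt} staged={c.txt}
After op 7 (git reset c.txt): modified={c.txt} staged={none}
After op 8 (git add c.txt): modified={none} staged={c.txt}
After op 9 (git reset c.txt): modified={c.txt} staged={none}
After op 10 (modify b.txt): modified={b.txt, c.txt} staged={none}
After op 11 (git add c.txt): modified={b.txt} staged={c.txt}
After op 12 (git add b.txt): modified={none} staged={b.txt, c.txt}
After op 13 (modify a.txt): modified={a.txt} staged={b.txt, c.txt}
After op 14 (git add a.txt): modified={none} staged={a.txt, b.txt, c.txt}

Answer: a.txt, b.txt, c.txt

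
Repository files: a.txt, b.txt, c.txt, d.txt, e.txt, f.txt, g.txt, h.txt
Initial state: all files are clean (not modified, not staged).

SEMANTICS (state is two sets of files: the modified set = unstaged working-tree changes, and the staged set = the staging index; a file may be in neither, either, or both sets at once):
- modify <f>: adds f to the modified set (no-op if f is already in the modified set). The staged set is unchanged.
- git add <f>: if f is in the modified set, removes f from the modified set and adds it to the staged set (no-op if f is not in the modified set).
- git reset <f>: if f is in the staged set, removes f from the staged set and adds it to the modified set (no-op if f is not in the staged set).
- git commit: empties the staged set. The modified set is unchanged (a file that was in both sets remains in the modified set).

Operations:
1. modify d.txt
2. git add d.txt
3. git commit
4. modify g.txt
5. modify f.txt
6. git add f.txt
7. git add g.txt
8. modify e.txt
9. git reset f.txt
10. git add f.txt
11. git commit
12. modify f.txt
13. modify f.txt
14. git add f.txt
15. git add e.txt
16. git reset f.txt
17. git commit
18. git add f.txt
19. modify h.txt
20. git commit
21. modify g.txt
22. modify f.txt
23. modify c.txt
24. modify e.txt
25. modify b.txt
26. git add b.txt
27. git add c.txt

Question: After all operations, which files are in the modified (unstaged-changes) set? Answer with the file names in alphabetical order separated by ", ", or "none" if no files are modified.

After op 1 (modify d.txt): modified={d.txt} staged={none}
After op 2 (git add d.txt): modified={none} staged={d.txt}
After op 3 (git commit): modified={none} staged={none}
After op 4 (modify g.txt): modified={g.txt} staged={none}
After op 5 (modify f.txt): modified={f.txt, g.txt} staged={none}
After op 6 (git add f.txt): modified={g.txt} staged={f.txt}
After op 7 (git add g.txt): modified={none} staged={f.txt, g.txt}
After op 8 (modify e.txt): modified={e.txt} staged={f.txt, g.txt}
After op 9 (git reset f.txt): modified={e.txt, f.txt} staged={g.txt}
After op 10 (git add f.txt): modified={e.txt} staged={f.txt, g.txt}
After op 11 (git commit): modified={e.txt} staged={none}
After op 12 (modify f.txt): modified={e.txt, f.txt} staged={none}
After op 13 (modify f.txt): modified={e.txt, f.txt} staged={none}
After op 14 (git add f.txt): modified={e.txt} staged={f.txt}
After op 15 (git add e.txt): modified={none} staged={e.txt, f.txt}
After op 16 (git reset f.txt): modified={f.txt} staged={e.txt}
After op 17 (git commit): modified={f.txt} staged={none}
After op 18 (git add f.txt): modified={none} staged={f.txt}
After op 19 (modify h.txt): modified={h.txt} staged={f.txt}
After op 20 (git commit): modified={h.txt} staged={none}
After op 21 (modify g.txt): modified={g.txt, h.txt} staged={none}
After op 22 (modify f.txt): modified={f.txt, g.txt, h.txt} staged={none}
After op 23 (modify c.txt): modified={c.txt, f.txt, g.txt, h.txt} staged={none}
After op 24 (modify e.txt): modified={c.txt, e.txt, f.txt, g.txt, h.txt} staged={none}
After op 25 (modify b.txt): modified={b.txt, c.txt, e.txt, f.txt, g.txt, h.txt} staged={none}
After op 26 (git add b.txt): modified={c.txt, e.txt, f.txt, g.txt, h.txt} staged={b.txt}
After op 27 (git add c.txt): modified={e.txt, f.txt, g.txt, h.txt} staged={b.txt, c.txt}

Answer: e.txt, f.txt, g.txt, h.txt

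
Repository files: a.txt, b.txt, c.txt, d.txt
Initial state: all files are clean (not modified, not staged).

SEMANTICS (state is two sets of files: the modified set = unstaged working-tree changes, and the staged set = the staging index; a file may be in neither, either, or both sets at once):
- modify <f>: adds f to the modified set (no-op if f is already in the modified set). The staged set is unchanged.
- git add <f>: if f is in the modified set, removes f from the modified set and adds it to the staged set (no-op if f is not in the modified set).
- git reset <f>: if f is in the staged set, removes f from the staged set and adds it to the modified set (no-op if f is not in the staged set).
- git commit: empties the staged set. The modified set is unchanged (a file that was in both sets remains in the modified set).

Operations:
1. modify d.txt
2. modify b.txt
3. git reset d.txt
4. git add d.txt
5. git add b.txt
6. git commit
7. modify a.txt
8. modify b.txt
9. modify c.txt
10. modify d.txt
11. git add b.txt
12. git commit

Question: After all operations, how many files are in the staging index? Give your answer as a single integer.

Answer: 0

Derivation:
After op 1 (modify d.txt): modified={d.txt} staged={none}
After op 2 (modify b.txt): modified={b.txt, d.txt} staged={none}
After op 3 (git reset d.txt): modified={b.txt, d.txt} staged={none}
After op 4 (git add d.txt): modified={b.txt} staged={d.txt}
After op 5 (git add b.txt): modified={none} staged={b.txt, d.txt}
After op 6 (git commit): modified={none} staged={none}
After op 7 (modify a.txt): modified={a.txt} staged={none}
After op 8 (modify b.txt): modified={a.txt, b.txt} staged={none}
After op 9 (modify c.txt): modified={a.txt, b.txt, c.txt} staged={none}
After op 10 (modify d.txt): modified={a.txt, b.txt, c.txt, d.txt} staged={none}
After op 11 (git add b.txt): modified={a.txt, c.txt, d.txt} staged={b.txt}
After op 12 (git commit): modified={a.txt, c.txt, d.txt} staged={none}
Final staged set: {none} -> count=0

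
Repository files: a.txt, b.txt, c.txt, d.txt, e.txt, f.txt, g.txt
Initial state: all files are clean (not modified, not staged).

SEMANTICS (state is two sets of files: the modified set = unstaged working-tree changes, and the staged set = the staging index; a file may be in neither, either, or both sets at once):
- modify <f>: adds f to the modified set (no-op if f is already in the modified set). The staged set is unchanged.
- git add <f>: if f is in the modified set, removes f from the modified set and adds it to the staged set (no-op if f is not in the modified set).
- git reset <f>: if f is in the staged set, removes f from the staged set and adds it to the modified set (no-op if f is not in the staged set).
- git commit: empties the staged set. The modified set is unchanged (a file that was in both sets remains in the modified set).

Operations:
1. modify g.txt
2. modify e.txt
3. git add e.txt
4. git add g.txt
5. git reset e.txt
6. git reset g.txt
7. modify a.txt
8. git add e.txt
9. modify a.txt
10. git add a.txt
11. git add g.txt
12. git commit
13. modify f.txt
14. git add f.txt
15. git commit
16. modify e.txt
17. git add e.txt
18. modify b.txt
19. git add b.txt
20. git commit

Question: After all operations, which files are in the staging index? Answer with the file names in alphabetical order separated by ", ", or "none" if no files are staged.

Answer: none

Derivation:
After op 1 (modify g.txt): modified={g.txt} staged={none}
After op 2 (modify e.txt): modified={e.txt, g.txt} staged={none}
After op 3 (git add e.txt): modified={g.txt} staged={e.txt}
After op 4 (git add g.txt): modified={none} staged={e.txt, g.txt}
After op 5 (git reset e.txt): modified={e.txt} staged={g.txt}
After op 6 (git reset g.txt): modified={e.txt, g.txt} staged={none}
After op 7 (modify a.txt): modified={a.txt, e.txt, g.txt} staged={none}
After op 8 (git add e.txt): modified={a.txt, g.txt} staged={e.txt}
After op 9 (modify a.txt): modified={a.txt, g.txt} staged={e.txt}
After op 10 (git add a.txt): modified={g.txt} staged={a.txt, e.txt}
After op 11 (git add g.txt): modified={none} staged={a.txt, e.txt, g.txt}
After op 12 (git commit): modified={none} staged={none}
After op 13 (modify f.txt): modified={f.txt} staged={none}
After op 14 (git add f.txt): modified={none} staged={f.txt}
After op 15 (git commit): modified={none} staged={none}
After op 16 (modify e.txt): modified={e.txt} staged={none}
After op 17 (git add e.txt): modified={none} staged={e.txt}
After op 18 (modify b.txt): modified={b.txt} staged={e.txt}
After op 19 (git add b.txt): modified={none} staged={b.txt, e.txt}
After op 20 (git commit): modified={none} staged={none}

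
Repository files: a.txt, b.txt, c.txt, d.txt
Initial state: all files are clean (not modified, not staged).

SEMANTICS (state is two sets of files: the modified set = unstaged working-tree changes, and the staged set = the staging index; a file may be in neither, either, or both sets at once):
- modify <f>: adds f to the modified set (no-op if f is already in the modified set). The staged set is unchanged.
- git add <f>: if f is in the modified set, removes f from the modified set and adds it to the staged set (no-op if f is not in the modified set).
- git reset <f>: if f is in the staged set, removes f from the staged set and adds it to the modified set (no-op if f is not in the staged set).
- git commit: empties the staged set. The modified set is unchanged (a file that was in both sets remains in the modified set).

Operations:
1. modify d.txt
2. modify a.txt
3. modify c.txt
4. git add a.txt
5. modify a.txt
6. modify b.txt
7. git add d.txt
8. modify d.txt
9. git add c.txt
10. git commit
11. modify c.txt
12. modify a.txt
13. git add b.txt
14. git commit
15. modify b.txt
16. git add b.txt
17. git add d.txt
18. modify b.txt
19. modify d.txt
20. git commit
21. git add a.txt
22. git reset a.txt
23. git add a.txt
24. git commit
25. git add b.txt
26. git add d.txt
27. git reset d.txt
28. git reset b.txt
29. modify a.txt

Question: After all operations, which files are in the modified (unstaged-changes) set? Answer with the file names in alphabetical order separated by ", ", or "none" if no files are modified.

After op 1 (modify d.txt): modified={d.txt} staged={none}
After op 2 (modify a.txt): modified={a.txt, d.txt} staged={none}
After op 3 (modify c.txt): modified={a.txt, c.txt, d.txt} staged={none}
After op 4 (git add a.txt): modified={c.txt, d.txt} staged={a.txt}
After op 5 (modify a.txt): modified={a.txt, c.txt, d.txt} staged={a.txt}
After op 6 (modify b.txt): modified={a.txt, b.txt, c.txt, d.txt} staged={a.txt}
After op 7 (git add d.txt): modified={a.txt, b.txt, c.txt} staged={a.txt, d.txt}
After op 8 (modify d.txt): modified={a.txt, b.txt, c.txt, d.txt} staged={a.txt, d.txt}
After op 9 (git add c.txt): modified={a.txt, b.txt, d.txt} staged={a.txt, c.txt, d.txt}
After op 10 (git commit): modified={a.txt, b.txt, d.txt} staged={none}
After op 11 (modify c.txt): modified={a.txt, b.txt, c.txt, d.txt} staged={none}
After op 12 (modify a.txt): modified={a.txt, b.txt, c.txt, d.txt} staged={none}
After op 13 (git add b.txt): modified={a.txt, c.txt, d.txt} staged={b.txt}
After op 14 (git commit): modified={a.txt, c.txt, d.txt} staged={none}
After op 15 (modify b.txt): modified={a.txt, b.txt, c.txt, d.txt} staged={none}
After op 16 (git add b.txt): modified={a.txt, c.txt, d.txt} staged={b.txt}
After op 17 (git add d.txt): modified={a.txt, c.txt} staged={b.txt, d.txt}
After op 18 (modify b.txt): modified={a.txt, b.txt, c.txt} staged={b.txt, d.txt}
After op 19 (modify d.txt): modified={a.txt, b.txt, c.txt, d.txt} staged={b.txt, d.txt}
After op 20 (git commit): modified={a.txt, b.txt, c.txt, d.txt} staged={none}
After op 21 (git add a.txt): modified={b.txt, c.txt, d.txt} staged={a.txt}
After op 22 (git reset a.txt): modified={a.txt, b.txt, c.txt, d.txt} staged={none}
After op 23 (git add a.txt): modified={b.txt, c.txt, d.txt} staged={a.txt}
After op 24 (git commit): modified={b.txt, c.txt, d.txt} staged={none}
After op 25 (git add b.txt): modified={c.txt, d.txt} staged={b.txt}
After op 26 (git add d.txt): modified={c.txt} staged={b.txt, d.txt}
After op 27 (git reset d.txt): modified={c.txt, d.txt} staged={b.txt}
After op 28 (git reset b.txt): modified={b.txt, c.txt, d.txt} staged={none}
After op 29 (modify a.txt): modified={a.txt, b.txt, c.txt, d.txt} staged={none}

Answer: a.txt, b.txt, c.txt, d.txt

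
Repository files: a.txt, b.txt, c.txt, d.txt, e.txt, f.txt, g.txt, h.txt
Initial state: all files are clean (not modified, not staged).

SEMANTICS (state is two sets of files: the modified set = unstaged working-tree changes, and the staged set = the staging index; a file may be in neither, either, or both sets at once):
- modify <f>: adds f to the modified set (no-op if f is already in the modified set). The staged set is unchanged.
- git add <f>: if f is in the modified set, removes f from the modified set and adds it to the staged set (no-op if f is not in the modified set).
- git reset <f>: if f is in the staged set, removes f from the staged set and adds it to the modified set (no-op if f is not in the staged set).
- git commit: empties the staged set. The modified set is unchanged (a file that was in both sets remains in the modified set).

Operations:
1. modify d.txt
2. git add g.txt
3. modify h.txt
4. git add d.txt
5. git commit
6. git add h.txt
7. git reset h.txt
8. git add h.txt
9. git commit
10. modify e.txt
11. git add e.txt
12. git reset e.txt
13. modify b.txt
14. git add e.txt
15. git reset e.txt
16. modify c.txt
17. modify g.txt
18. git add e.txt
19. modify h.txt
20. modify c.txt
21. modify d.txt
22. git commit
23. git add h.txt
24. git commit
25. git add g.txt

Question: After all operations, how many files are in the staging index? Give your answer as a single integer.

After op 1 (modify d.txt): modified={d.txt} staged={none}
After op 2 (git add g.txt): modified={d.txt} staged={none}
After op 3 (modify h.txt): modified={d.txt, h.txt} staged={none}
After op 4 (git add d.txt): modified={h.txt} staged={d.txt}
After op 5 (git commit): modified={h.txt} staged={none}
After op 6 (git add h.txt): modified={none} staged={h.txt}
After op 7 (git reset h.txt): modified={h.txt} staged={none}
After op 8 (git add h.txt): modified={none} staged={h.txt}
After op 9 (git commit): modified={none} staged={none}
After op 10 (modify e.txt): modified={e.txt} staged={none}
After op 11 (git add e.txt): modified={none} staged={e.txt}
After op 12 (git reset e.txt): modified={e.txt} staged={none}
After op 13 (modify b.txt): modified={b.txt, e.txt} staged={none}
After op 14 (git add e.txt): modified={b.txt} staged={e.txt}
After op 15 (git reset e.txt): modified={b.txt, e.txt} staged={none}
After op 16 (modify c.txt): modified={b.txt, c.txt, e.txt} staged={none}
After op 17 (modify g.txt): modified={b.txt, c.txt, e.txt, g.txt} staged={none}
After op 18 (git add e.txt): modified={b.txt, c.txt, g.txt} staged={e.txt}
After op 19 (modify h.txt): modified={b.txt, c.txt, g.txt, h.txt} staged={e.txt}
After op 20 (modify c.txt): modified={b.txt, c.txt, g.txt, h.txt} staged={e.txt}
After op 21 (modify d.txt): modified={b.txt, c.txt, d.txt, g.txt, h.txt} staged={e.txt}
After op 22 (git commit): modified={b.txt, c.txt, d.txt, g.txt, h.txt} staged={none}
After op 23 (git add h.txt): modified={b.txt, c.txt, d.txt, g.txt} staged={h.txt}
After op 24 (git commit): modified={b.txt, c.txt, d.txt, g.txt} staged={none}
After op 25 (git add g.txt): modified={b.txt, c.txt, d.txt} staged={g.txt}
Final staged set: {g.txt} -> count=1

Answer: 1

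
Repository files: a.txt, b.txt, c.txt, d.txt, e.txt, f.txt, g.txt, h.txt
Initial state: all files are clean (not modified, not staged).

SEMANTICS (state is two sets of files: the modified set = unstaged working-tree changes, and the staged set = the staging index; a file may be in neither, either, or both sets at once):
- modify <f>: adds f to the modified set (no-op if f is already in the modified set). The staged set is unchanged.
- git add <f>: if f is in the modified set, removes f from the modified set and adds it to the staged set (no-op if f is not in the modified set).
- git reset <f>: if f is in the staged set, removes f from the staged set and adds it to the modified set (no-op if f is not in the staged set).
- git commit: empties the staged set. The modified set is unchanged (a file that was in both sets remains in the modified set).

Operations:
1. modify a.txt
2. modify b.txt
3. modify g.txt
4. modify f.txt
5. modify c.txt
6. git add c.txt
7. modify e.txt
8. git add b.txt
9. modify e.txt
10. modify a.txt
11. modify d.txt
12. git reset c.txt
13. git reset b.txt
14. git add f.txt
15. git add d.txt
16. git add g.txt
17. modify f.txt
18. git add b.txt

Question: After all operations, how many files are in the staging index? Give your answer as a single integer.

After op 1 (modify a.txt): modified={a.txt} staged={none}
After op 2 (modify b.txt): modified={a.txt, b.txt} staged={none}
After op 3 (modify g.txt): modified={a.txt, b.txt, g.txt} staged={none}
After op 4 (modify f.txt): modified={a.txt, b.txt, f.txt, g.txt} staged={none}
After op 5 (modify c.txt): modified={a.txt, b.txt, c.txt, f.txt, g.txt} staged={none}
After op 6 (git add c.txt): modified={a.txt, b.txt, f.txt, g.txt} staged={c.txt}
After op 7 (modify e.txt): modified={a.txt, b.txt, e.txt, f.txt, g.txt} staged={c.txt}
After op 8 (git add b.txt): modified={a.txt, e.txt, f.txt, g.txt} staged={b.txt, c.txt}
After op 9 (modify e.txt): modified={a.txt, e.txt, f.txt, g.txt} staged={b.txt, c.txt}
After op 10 (modify a.txt): modified={a.txt, e.txt, f.txt, g.txt} staged={b.txt, c.txt}
After op 11 (modify d.txt): modified={a.txt, d.txt, e.txt, f.txt, g.txt} staged={b.txt, c.txt}
After op 12 (git reset c.txt): modified={a.txt, c.txt, d.txt, e.txt, f.txt, g.txt} staged={b.txt}
After op 13 (git reset b.txt): modified={a.txt, b.txt, c.txt, d.txt, e.txt, f.txt, g.txt} staged={none}
After op 14 (git add f.txt): modified={a.txt, b.txt, c.txt, d.txt, e.txt, g.txt} staged={f.txt}
After op 15 (git add d.txt): modified={a.txt, b.txt, c.txt, e.txt, g.txt} staged={d.txt, f.txt}
After op 16 (git add g.txt): modified={a.txt, b.txt, c.txt, e.txt} staged={d.txt, f.txt, g.txt}
After op 17 (modify f.txt): modified={a.txt, b.txt, c.txt, e.txt, f.txt} staged={d.txt, f.txt, g.txt}
After op 18 (git add b.txt): modified={a.txt, c.txt, e.txt, f.txt} staged={b.txt, d.txt, f.txt, g.txt}
Final staged set: {b.txt, d.txt, f.txt, g.txt} -> count=4

Answer: 4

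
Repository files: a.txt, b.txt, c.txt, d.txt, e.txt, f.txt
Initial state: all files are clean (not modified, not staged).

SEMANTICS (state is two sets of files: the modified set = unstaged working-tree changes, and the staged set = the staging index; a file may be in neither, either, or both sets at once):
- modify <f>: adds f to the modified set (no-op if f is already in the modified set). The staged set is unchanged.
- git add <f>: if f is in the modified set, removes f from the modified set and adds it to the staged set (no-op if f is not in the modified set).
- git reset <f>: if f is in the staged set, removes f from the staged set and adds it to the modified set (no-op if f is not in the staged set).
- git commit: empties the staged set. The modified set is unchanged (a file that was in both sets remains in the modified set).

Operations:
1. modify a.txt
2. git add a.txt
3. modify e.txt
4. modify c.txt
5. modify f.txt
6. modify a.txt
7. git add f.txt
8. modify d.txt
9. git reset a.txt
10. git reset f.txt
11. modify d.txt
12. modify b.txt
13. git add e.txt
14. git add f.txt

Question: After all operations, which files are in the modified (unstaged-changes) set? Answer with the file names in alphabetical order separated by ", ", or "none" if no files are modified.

Answer: a.txt, b.txt, c.txt, d.txt

Derivation:
After op 1 (modify a.txt): modified={a.txt} staged={none}
After op 2 (git add a.txt): modified={none} staged={a.txt}
After op 3 (modify e.txt): modified={e.txt} staged={a.txt}
After op 4 (modify c.txt): modified={c.txt, e.txt} staged={a.txt}
After op 5 (modify f.txt): modified={c.txt, e.txt, f.txt} staged={a.txt}
After op 6 (modify a.txt): modified={a.txt, c.txt, e.txt, f.txt} staged={a.txt}
After op 7 (git add f.txt): modified={a.txt, c.txt, e.txt} staged={a.txt, f.txt}
After op 8 (modify d.txt): modified={a.txt, c.txt, d.txt, e.txt} staged={a.txt, f.txt}
After op 9 (git reset a.txt): modified={a.txt, c.txt, d.txt, e.txt} staged={f.txt}
After op 10 (git reset f.txt): modified={a.txt, c.txt, d.txt, e.txt, f.txt} staged={none}
After op 11 (modify d.txt): modified={a.txt, c.txt, d.txt, e.txt, f.txt} staged={none}
After op 12 (modify b.txt): modified={a.txt, b.txt, c.txt, d.txt, e.txt, f.txt} staged={none}
After op 13 (git add e.txt): modified={a.txt, b.txt, c.txt, d.txt, f.txt} staged={e.txt}
After op 14 (git add f.txt): modified={a.txt, b.txt, c.txt, d.txt} staged={e.txt, f.txt}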